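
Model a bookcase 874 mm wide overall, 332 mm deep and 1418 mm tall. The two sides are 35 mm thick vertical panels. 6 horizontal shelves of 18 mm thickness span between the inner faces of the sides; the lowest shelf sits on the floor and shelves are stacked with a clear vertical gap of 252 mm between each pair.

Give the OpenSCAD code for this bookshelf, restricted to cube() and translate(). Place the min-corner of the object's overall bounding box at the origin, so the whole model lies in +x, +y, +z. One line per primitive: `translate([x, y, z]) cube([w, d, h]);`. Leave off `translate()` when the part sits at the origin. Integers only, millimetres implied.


cube([35, 332, 1418]);
translate([839, 0, 0]) cube([35, 332, 1418]);
translate([35, 0, 0]) cube([804, 332, 18]);
translate([35, 0, 270]) cube([804, 332, 18]);
translate([35, 0, 540]) cube([804, 332, 18]);
translate([35, 0, 810]) cube([804, 332, 18]);
translate([35, 0, 1080]) cube([804, 332, 18]);
translate([35, 0, 1350]) cube([804, 332, 18]);


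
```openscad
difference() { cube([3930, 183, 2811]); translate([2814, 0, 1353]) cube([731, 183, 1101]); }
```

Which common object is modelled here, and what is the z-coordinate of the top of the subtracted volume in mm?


A wall with a window opening. The window head height is 2454 mm.

A wall with a rectangular opening subtracted — a window. Sill at z = 1353, opening 1101 mm tall, so the head is at 1353 + 1101 = 2454 mm.


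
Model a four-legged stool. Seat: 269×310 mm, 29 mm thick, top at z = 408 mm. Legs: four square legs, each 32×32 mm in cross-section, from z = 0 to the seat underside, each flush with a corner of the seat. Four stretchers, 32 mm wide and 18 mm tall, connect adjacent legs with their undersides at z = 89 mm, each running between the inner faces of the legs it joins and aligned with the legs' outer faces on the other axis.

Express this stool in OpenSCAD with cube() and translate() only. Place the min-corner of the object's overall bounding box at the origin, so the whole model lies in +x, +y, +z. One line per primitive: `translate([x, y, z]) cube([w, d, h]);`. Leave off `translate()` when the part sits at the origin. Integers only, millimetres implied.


translate([0, 0, 379]) cube([269, 310, 29]);
cube([32, 32, 379]);
translate([237, 0, 0]) cube([32, 32, 379]);
translate([0, 278, 0]) cube([32, 32, 379]);
translate([237, 278, 0]) cube([32, 32, 379]);
translate([32, 0, 89]) cube([205, 32, 18]);
translate([32, 278, 89]) cube([205, 32, 18]);
translate([0, 32, 89]) cube([32, 246, 18]);
translate([237, 32, 89]) cube([32, 246, 18]);


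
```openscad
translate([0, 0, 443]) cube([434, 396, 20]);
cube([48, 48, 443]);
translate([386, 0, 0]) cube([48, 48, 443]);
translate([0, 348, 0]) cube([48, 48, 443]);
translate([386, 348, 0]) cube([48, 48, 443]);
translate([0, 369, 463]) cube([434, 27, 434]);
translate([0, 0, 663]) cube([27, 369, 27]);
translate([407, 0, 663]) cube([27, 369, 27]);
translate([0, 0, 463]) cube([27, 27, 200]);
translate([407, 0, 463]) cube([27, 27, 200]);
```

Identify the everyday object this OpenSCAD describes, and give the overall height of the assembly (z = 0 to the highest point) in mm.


A chair. The overall height is 897 mm.

A slab on four corner posts with a tall panel at the back — a chair. The seat slab sits at z = 443 with thickness 20, and the 434 mm backrest starts at the seat top, so the overall height is 443 + 20 + 434 = 897 mm.


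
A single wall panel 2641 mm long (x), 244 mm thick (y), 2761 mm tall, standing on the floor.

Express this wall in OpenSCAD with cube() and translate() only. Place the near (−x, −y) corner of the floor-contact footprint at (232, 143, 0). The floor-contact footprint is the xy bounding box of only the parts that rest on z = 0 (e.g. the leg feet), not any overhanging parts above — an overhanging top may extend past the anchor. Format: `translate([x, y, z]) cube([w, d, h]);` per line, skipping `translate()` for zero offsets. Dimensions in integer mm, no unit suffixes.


translate([232, 143, 0]) cube([2641, 244, 2761]);


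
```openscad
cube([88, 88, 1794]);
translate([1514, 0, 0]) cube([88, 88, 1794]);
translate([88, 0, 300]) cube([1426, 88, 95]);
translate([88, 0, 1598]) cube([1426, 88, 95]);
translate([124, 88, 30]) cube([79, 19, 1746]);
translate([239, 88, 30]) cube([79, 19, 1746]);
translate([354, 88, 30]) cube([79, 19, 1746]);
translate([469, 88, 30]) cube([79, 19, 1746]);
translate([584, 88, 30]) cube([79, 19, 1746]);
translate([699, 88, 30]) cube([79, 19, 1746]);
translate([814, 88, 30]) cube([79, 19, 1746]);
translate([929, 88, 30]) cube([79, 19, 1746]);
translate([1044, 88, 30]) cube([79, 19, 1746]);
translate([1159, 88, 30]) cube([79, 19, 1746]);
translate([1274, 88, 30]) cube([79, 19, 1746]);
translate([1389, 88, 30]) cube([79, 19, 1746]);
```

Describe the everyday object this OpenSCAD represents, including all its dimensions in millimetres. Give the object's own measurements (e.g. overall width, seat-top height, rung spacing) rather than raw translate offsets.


A fence section. Two 88×88 mm posts, 1794 mm tall, stand on the floor with a clear span of 1426 mm between their inner faces. Two horizontal rails of 88×95 mm section span the gap between the posts with their undersides at z = 300 mm and z = 1598 mm, flush with the posts' −y face. 12 pickets, each 79 mm wide, 19 mm thick and 1746 mm tall, are fixed to the +y face of the rails with their bottoms at z = 30 mm, spaced across the span with a 36 mm gap after the −x post and between neighbouring pickets, with 46 mm left before the +x post.


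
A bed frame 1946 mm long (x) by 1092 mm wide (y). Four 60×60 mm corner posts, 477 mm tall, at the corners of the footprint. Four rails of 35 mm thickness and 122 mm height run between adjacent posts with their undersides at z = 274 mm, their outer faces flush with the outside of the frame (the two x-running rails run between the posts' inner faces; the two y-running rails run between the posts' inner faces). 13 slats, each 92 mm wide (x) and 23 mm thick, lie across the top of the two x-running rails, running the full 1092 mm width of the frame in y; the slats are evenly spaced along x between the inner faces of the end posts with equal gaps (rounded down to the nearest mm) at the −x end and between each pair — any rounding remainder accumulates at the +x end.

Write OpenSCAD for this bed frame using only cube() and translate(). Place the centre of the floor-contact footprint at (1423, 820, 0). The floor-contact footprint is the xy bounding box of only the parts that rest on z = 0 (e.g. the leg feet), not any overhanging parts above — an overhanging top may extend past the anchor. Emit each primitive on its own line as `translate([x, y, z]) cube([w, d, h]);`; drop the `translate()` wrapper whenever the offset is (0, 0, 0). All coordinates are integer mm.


translate([450, 274, 0]) cube([60, 60, 477]);
translate([450, 1306, 0]) cube([60, 60, 477]);
translate([2336, 274, 0]) cube([60, 60, 477]);
translate([2336, 1306, 0]) cube([60, 60, 477]);
translate([510, 274, 274]) cube([1826, 35, 122]);
translate([510, 1331, 274]) cube([1826, 35, 122]);
translate([450, 334, 274]) cube([35, 972, 122]);
translate([2361, 334, 274]) cube([35, 972, 122]);
translate([555, 274, 396]) cube([92, 1092, 23]);
translate([692, 274, 396]) cube([92, 1092, 23]);
translate([829, 274, 396]) cube([92, 1092, 23]);
translate([966, 274, 396]) cube([92, 1092, 23]);
translate([1103, 274, 396]) cube([92, 1092, 23]);
translate([1240, 274, 396]) cube([92, 1092, 23]);
translate([1377, 274, 396]) cube([92, 1092, 23]);
translate([1514, 274, 396]) cube([92, 1092, 23]);
translate([1651, 274, 396]) cube([92, 1092, 23]);
translate([1788, 274, 396]) cube([92, 1092, 23]);
translate([1925, 274, 396]) cube([92, 1092, 23]);
translate([2062, 274, 396]) cube([92, 1092, 23]);
translate([2199, 274, 396]) cube([92, 1092, 23]);


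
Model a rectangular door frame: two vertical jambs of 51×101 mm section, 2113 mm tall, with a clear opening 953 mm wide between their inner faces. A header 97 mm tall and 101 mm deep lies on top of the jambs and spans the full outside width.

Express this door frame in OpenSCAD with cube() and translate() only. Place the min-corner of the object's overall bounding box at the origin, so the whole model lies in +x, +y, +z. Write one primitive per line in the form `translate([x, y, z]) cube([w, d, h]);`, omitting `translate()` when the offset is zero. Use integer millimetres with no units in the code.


cube([51, 101, 2113]);
translate([1004, 0, 0]) cube([51, 101, 2113]);
translate([0, 0, 2113]) cube([1055, 101, 97]);


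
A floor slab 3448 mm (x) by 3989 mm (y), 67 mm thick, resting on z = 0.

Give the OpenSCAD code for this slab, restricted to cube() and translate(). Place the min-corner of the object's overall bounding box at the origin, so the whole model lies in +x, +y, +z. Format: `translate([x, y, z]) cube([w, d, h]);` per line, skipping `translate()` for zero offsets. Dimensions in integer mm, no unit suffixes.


cube([3448, 3989, 67]);


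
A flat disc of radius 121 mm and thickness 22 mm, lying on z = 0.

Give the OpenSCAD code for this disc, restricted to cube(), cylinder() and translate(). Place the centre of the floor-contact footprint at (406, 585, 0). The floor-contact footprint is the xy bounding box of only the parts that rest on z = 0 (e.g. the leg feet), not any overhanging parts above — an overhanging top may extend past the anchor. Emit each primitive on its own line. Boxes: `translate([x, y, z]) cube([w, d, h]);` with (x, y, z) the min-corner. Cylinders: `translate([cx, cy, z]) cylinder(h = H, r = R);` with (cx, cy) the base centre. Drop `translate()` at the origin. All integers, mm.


translate([406, 585, 0]) cylinder(h = 22, r = 121);


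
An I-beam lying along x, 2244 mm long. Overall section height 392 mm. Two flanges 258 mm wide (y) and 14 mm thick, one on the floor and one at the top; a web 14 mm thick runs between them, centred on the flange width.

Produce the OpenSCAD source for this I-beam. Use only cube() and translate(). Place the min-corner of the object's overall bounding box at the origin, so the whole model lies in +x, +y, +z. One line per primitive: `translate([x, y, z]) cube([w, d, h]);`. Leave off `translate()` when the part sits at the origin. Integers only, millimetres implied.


cube([2244, 258, 14]);
translate([0, 122, 14]) cube([2244, 14, 364]);
translate([0, 0, 378]) cube([2244, 258, 14]);


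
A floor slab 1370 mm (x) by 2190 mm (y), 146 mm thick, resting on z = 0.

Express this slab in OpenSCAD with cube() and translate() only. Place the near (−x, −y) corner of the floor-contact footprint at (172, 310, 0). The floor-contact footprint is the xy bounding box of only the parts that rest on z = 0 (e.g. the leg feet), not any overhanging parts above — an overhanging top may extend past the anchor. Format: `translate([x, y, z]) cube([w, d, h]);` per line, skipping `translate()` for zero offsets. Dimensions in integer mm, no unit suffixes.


translate([172, 310, 0]) cube([1370, 2190, 146]);


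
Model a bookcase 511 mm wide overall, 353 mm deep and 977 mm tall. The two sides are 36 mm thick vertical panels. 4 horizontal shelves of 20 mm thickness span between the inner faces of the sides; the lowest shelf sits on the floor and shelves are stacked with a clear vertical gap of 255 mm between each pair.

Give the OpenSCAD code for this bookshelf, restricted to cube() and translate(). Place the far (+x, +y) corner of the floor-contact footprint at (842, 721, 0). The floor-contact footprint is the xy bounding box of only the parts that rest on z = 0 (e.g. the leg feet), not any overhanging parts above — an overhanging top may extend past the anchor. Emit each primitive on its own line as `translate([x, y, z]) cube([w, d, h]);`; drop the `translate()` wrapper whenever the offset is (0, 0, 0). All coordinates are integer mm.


translate([331, 368, 0]) cube([36, 353, 977]);
translate([806, 368, 0]) cube([36, 353, 977]);
translate([367, 368, 0]) cube([439, 353, 20]);
translate([367, 368, 275]) cube([439, 353, 20]);
translate([367, 368, 550]) cube([439, 353, 20]);
translate([367, 368, 825]) cube([439, 353, 20]);


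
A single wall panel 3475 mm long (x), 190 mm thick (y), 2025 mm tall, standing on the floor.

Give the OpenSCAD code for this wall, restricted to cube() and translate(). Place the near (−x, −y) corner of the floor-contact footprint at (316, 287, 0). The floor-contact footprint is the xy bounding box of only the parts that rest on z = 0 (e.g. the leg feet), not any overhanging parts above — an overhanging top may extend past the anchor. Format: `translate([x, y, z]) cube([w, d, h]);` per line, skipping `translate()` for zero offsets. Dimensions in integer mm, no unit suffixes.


translate([316, 287, 0]) cube([3475, 190, 2025]);


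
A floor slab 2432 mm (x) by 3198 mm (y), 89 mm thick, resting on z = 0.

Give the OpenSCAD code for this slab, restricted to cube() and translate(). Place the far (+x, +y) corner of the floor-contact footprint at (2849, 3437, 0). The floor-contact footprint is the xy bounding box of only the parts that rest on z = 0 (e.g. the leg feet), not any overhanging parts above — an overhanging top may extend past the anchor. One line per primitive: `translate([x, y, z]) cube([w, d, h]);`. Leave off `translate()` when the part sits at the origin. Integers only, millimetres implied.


translate([417, 239, 0]) cube([2432, 3198, 89]);


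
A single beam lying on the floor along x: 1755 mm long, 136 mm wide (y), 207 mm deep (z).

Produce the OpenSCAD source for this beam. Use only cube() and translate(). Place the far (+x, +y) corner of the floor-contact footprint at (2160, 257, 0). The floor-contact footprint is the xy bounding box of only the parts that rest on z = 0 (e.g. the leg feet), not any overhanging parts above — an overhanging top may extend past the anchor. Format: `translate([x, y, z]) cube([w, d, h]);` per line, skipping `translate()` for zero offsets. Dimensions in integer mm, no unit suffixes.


translate([405, 121, 0]) cube([1755, 136, 207]);


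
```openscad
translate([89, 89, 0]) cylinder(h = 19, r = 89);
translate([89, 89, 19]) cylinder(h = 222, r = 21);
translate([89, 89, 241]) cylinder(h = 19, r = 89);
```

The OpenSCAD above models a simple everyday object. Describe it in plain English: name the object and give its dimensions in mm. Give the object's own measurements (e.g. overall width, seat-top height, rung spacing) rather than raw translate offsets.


A spool: two coaxial disc flanges of radius 89 mm and thickness 19 mm, joined by a core cylinder of radius 21 mm and height 222 mm. The lower flange rests on z = 0 and the three cylinders share a vertical axis.


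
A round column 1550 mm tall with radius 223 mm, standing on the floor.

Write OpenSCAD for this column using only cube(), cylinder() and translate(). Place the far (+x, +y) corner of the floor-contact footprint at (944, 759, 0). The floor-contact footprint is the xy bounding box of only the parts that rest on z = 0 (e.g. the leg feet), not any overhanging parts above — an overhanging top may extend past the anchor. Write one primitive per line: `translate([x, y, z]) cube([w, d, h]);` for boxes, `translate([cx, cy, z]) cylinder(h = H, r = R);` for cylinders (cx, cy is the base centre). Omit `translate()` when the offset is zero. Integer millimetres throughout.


translate([721, 536, 0]) cylinder(h = 1550, r = 223);


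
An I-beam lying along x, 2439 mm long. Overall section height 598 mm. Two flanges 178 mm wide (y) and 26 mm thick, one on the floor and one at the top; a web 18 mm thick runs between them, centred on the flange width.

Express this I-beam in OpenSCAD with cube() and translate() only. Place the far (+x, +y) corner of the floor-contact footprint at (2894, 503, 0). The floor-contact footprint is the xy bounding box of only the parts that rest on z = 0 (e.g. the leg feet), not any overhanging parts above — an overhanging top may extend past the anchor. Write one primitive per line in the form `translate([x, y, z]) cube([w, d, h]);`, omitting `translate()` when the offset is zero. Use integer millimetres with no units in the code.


translate([455, 325, 0]) cube([2439, 178, 26]);
translate([455, 405, 26]) cube([2439, 18, 546]);
translate([455, 325, 572]) cube([2439, 178, 26]);


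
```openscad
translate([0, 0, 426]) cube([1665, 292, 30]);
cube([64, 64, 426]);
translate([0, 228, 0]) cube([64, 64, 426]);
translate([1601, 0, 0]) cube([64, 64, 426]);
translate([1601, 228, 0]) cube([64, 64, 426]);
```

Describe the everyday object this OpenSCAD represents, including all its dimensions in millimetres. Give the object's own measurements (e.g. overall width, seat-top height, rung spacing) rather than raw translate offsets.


A bench: a 1665×292 mm seat slab, 30 mm thick, top at z = 456 mm, on four 64×64 mm square legs flush with the seat corners and standing on z = 0.


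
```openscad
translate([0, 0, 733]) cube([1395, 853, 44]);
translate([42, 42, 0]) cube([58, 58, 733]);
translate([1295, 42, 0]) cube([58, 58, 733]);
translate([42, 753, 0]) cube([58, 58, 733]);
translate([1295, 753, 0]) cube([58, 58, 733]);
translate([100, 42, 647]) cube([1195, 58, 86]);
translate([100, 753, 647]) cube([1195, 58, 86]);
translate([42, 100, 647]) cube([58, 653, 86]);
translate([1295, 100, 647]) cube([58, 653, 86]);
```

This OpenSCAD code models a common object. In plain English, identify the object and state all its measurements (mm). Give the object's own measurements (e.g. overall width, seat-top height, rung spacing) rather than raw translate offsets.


A table: top 1395 mm (x) × 853 mm (y), 44 mm thick, upper face at z = 777 mm, on four 58×58 mm square legs, each inset 42 mm from the nearest pair of top edges from z = 0 to the bottom of the top. Four apron rails, 58 mm thick and 86 mm tall, run between adjacent legs with their top edges flush with the underside of the top and their outer faces flush with the legs' outer faces.


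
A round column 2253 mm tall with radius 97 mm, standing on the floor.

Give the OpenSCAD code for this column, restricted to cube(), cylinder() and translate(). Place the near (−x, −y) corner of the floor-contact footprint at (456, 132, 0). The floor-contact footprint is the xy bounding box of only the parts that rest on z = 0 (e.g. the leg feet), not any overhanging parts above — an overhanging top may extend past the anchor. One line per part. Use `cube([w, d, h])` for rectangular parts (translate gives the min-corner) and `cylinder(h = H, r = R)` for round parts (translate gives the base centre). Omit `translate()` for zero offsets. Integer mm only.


translate([553, 229, 0]) cylinder(h = 2253, r = 97);


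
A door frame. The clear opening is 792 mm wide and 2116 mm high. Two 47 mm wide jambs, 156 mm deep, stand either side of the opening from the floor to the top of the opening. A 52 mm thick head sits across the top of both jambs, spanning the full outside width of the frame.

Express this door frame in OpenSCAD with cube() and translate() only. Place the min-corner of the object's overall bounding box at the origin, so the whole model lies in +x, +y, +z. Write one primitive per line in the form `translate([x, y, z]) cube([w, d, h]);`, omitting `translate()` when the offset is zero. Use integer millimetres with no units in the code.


cube([47, 156, 2116]);
translate([839, 0, 0]) cube([47, 156, 2116]);
translate([0, 0, 2116]) cube([886, 156, 52]);


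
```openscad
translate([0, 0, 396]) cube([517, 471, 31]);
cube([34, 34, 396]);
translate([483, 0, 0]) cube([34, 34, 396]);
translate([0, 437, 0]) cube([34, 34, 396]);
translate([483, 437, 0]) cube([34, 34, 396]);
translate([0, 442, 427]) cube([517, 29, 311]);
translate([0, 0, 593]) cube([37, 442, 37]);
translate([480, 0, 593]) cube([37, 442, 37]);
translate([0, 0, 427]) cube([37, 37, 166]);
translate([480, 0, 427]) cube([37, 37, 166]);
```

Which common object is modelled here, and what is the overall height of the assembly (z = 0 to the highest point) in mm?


A chair. The overall height is 738 mm.

A slab on four corner posts with a tall panel at the back — a chair. The seat slab sits at z = 396 with thickness 31, and the 311 mm backrest starts at the seat top, so the overall height is 396 + 31 + 311 = 738 mm.


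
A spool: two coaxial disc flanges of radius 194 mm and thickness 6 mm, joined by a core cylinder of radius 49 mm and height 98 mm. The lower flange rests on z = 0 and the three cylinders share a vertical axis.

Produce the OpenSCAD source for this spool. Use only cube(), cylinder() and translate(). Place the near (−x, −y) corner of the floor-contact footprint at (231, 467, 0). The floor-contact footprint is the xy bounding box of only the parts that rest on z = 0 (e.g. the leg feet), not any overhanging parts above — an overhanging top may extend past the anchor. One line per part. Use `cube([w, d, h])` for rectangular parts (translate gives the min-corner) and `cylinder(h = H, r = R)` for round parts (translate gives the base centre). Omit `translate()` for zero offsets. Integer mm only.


translate([425, 661, 0]) cylinder(h = 6, r = 194);
translate([425, 661, 6]) cylinder(h = 98, r = 49);
translate([425, 661, 104]) cylinder(h = 6, r = 194);


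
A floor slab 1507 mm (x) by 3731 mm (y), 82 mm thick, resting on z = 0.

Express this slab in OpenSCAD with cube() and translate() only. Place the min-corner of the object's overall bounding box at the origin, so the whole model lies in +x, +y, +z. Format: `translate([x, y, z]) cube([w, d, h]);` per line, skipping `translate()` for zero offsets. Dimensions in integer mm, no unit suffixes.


cube([1507, 3731, 82]);


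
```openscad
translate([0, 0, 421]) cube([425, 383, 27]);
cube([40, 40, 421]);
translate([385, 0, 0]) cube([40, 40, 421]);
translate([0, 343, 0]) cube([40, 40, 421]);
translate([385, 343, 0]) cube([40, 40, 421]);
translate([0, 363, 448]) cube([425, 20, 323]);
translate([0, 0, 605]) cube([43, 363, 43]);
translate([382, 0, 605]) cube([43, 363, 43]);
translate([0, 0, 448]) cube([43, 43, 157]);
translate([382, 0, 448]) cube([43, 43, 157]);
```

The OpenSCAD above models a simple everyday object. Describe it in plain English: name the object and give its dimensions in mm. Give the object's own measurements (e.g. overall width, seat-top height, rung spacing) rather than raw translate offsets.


A chair. The seat is a 425×383×27 mm slab with its top at z = 448 mm, on four 40×40 mm corner legs (flush with the seat edges, standing on z = 0). A flat backrest 20 mm thick, 323 mm tall, spans the full seat width and rises from the seat top along its +y edge, rear face flush with the rear of the seat. Two armrests of 43×43 mm section run along each side from the seat's front edge to the front of the backrest, top faces 200 mm above the seat top and outer faces flush with the seat's x-edges; a 43×43 mm post under the front of each armrest stands on the seat at the front corner.


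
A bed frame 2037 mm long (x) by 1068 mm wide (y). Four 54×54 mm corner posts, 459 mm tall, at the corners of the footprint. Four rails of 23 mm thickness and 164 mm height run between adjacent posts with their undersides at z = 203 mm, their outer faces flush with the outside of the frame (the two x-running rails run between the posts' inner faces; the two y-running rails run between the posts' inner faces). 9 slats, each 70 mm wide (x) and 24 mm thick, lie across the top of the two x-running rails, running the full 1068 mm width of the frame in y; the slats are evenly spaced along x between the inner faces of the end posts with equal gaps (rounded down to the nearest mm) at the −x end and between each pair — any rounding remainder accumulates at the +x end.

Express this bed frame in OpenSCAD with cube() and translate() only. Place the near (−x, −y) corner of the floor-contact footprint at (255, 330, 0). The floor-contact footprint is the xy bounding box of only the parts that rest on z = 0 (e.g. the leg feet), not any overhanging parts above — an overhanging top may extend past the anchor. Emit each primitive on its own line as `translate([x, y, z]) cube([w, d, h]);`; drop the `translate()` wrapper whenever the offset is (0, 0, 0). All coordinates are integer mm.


translate([255, 330, 0]) cube([54, 54, 459]);
translate([255, 1344, 0]) cube([54, 54, 459]);
translate([2238, 330, 0]) cube([54, 54, 459]);
translate([2238, 1344, 0]) cube([54, 54, 459]);
translate([309, 330, 203]) cube([1929, 23, 164]);
translate([309, 1375, 203]) cube([1929, 23, 164]);
translate([255, 384, 203]) cube([23, 960, 164]);
translate([2269, 384, 203]) cube([23, 960, 164]);
translate([438, 330, 367]) cube([70, 1068, 24]);
translate([637, 330, 367]) cube([70, 1068, 24]);
translate([836, 330, 367]) cube([70, 1068, 24]);
translate([1035, 330, 367]) cube([70, 1068, 24]);
translate([1234, 330, 367]) cube([70, 1068, 24]);
translate([1433, 330, 367]) cube([70, 1068, 24]);
translate([1632, 330, 367]) cube([70, 1068, 24]);
translate([1831, 330, 367]) cube([70, 1068, 24]);
translate([2030, 330, 367]) cube([70, 1068, 24]);


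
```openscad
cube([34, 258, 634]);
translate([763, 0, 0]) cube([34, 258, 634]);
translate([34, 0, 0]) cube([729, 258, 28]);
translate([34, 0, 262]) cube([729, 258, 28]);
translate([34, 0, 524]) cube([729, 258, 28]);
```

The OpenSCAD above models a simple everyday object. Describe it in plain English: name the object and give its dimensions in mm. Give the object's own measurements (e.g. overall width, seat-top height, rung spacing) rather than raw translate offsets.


An open bookshelf. Two side panels, each 34 mm thick, 258 mm deep and 634 mm tall, stand 797 mm apart (outside-to-outside). Between them sit 3 shelves, each 28 mm thick and 258 mm deep, spanning the full gap between the sides. The bottom shelf rests on the floor (its underside at z = 0) and the clear gap between one shelf's top and the next shelf's underside is 234 mm.


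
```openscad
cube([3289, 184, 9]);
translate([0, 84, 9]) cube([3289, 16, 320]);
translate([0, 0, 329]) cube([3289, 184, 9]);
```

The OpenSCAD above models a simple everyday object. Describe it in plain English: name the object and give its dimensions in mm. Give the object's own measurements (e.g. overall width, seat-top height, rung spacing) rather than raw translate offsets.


An I-beam lying along x, 3289 mm long. Overall section height 338 mm. Two flanges 184 mm wide (y) and 9 mm thick, one on the floor and one at the top; a web 16 mm thick runs between them, centred on the flange width.


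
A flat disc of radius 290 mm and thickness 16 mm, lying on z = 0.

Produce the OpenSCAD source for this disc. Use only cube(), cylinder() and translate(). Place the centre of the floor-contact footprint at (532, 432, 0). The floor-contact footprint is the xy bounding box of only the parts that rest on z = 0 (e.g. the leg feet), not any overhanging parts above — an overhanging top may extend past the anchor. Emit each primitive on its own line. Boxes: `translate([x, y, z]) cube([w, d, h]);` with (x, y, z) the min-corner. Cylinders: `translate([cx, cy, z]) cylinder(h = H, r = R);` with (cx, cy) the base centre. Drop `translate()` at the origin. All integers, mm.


translate([532, 432, 0]) cylinder(h = 16, r = 290);


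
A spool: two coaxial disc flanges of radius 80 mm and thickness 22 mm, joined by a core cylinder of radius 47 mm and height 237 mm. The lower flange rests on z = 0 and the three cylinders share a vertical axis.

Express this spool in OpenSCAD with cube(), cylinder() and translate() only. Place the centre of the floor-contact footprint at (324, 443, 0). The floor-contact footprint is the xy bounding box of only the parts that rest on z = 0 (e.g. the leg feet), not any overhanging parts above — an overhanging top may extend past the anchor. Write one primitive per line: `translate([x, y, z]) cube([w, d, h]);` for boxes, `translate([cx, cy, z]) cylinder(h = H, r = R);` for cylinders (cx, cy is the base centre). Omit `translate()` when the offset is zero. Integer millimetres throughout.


translate([324, 443, 0]) cylinder(h = 22, r = 80);
translate([324, 443, 22]) cylinder(h = 237, r = 47);
translate([324, 443, 259]) cylinder(h = 22, r = 80);


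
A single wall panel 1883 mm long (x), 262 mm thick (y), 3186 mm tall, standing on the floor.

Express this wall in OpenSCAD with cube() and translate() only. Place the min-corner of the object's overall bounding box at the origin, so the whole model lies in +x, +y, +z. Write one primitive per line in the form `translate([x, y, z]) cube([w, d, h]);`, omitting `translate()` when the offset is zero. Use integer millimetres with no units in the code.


cube([1883, 262, 3186]);


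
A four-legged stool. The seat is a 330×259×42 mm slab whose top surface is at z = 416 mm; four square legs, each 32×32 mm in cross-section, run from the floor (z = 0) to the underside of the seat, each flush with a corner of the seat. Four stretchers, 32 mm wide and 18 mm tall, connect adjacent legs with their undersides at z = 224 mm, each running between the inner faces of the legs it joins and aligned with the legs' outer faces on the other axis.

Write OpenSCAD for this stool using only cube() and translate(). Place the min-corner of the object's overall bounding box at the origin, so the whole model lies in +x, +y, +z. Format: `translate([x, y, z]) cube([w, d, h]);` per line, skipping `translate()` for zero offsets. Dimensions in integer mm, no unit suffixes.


translate([0, 0, 374]) cube([330, 259, 42]);
cube([32, 32, 374]);
translate([298, 0, 0]) cube([32, 32, 374]);
translate([0, 227, 0]) cube([32, 32, 374]);
translate([298, 227, 0]) cube([32, 32, 374]);
translate([32, 0, 224]) cube([266, 32, 18]);
translate([32, 227, 224]) cube([266, 32, 18]);
translate([0, 32, 224]) cube([32, 195, 18]);
translate([298, 32, 224]) cube([32, 195, 18]);


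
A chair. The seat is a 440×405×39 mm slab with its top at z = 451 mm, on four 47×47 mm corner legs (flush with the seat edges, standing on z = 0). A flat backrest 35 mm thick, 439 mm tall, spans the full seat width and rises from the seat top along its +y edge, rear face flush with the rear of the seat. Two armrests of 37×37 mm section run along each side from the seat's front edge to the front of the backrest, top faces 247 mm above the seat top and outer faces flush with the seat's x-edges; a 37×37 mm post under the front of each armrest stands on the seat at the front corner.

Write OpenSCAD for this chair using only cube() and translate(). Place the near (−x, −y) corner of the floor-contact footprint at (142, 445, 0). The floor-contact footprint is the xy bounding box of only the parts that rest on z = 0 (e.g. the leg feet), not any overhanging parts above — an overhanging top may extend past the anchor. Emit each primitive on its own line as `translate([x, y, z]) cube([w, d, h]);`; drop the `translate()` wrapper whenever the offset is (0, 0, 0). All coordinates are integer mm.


// leg_h = 451 - 39 = 412
// arm post h = 247 - 37 = 210
translate([142, 445, 412]) cube([440, 405, 39]);
translate([142, 445, 0]) cube([47, 47, 412]);
translate([535, 445, 0]) cube([47, 47, 412]);
translate([142, 803, 0]) cube([47, 47, 412]);
translate([535, 803, 0]) cube([47, 47, 412]);
translate([142, 815, 451]) cube([440, 35, 439]);
translate([142, 445, 661]) cube([37, 370, 37]);
translate([545, 445, 661]) cube([37, 370, 37]);
translate([142, 445, 451]) cube([37, 37, 210]);
translate([545, 445, 451]) cube([37, 37, 210]);


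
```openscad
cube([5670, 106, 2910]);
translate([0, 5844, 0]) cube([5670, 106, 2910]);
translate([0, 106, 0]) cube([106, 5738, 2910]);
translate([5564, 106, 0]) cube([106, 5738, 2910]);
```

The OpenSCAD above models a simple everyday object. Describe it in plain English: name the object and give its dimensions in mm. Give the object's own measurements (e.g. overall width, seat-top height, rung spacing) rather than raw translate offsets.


The wall frame of a small rectangular building: four walls, each 2910 mm tall and 106 mm thick, enclosing a footprint 5670 mm (x) by 5950 mm (y) outside-to-outside, with no floor or roof. The front and back walls (the −y and +y sides) span the full width; the two side walls fit between them.


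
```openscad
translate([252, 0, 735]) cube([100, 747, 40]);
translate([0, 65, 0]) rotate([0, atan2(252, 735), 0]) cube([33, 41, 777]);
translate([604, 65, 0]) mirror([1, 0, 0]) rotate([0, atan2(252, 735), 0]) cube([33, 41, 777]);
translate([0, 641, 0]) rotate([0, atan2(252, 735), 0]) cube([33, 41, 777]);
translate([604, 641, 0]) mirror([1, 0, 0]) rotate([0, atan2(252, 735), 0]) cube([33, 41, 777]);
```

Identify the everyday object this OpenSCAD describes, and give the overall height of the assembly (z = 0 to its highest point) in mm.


A sawhorse. The overall height is 775 mm.

A beam across two mirrored pairs of raked legs — a sawhorse. The beam's underside is at z = 735 (matching the legs' vertical rise in atan2(252, 735)) and the beam is 40 mm tall, so its top is at 735 + 40 = 775 mm. The raked legs top out at the beam's underside, so that is the highest point.


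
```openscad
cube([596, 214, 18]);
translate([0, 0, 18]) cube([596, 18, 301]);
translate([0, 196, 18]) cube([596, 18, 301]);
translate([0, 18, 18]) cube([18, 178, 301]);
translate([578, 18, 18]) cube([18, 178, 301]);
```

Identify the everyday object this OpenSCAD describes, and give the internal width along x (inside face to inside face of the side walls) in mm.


An open box. The internal width is 560 mm.

A 596×214 base slab with four walls standing on it — an open box. The base is 596 mm wide and the walls are 18 mm thick, so the internal width is 596 − 2 × 18 = 560 mm.


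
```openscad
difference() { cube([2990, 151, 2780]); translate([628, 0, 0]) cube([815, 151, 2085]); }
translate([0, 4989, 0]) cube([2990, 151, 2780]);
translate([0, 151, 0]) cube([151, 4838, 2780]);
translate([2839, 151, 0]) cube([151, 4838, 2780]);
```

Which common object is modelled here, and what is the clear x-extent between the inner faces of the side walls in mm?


A single room. The interior width is 2688 mm.

Four walls enclosing a rectangle with a door in the front wall — a room. Outside width 2990 minus two 151 mm walls gives 2688 mm.


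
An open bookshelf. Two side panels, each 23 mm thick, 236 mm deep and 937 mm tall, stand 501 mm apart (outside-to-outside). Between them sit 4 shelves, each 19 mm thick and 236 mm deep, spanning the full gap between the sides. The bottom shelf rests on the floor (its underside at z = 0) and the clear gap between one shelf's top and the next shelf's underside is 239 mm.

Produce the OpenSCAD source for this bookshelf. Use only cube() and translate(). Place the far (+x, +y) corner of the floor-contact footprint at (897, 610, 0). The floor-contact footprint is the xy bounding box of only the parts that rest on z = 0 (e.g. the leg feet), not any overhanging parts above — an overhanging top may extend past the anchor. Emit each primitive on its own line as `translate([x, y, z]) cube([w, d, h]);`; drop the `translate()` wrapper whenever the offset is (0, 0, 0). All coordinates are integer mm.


translate([396, 374, 0]) cube([23, 236, 937]);
translate([874, 374, 0]) cube([23, 236, 937]);
translate([419, 374, 0]) cube([455, 236, 19]);
translate([419, 374, 258]) cube([455, 236, 19]);
translate([419, 374, 516]) cube([455, 236, 19]);
translate([419, 374, 774]) cube([455, 236, 19]);


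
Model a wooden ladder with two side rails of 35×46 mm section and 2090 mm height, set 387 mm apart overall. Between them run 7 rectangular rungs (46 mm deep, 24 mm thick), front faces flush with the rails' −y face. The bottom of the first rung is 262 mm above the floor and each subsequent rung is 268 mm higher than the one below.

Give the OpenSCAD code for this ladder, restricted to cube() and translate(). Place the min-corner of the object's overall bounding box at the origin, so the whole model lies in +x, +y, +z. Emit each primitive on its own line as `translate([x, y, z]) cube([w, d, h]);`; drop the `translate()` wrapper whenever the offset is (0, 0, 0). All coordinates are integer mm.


cube([35, 46, 2090]);
translate([352, 0, 0]) cube([35, 46, 2090]);
translate([35, 0, 262]) cube([317, 46, 24]);
translate([35, 0, 530]) cube([317, 46, 24]);
translate([35, 0, 798]) cube([317, 46, 24]);
translate([35, 0, 1066]) cube([317, 46, 24]);
translate([35, 0, 1334]) cube([317, 46, 24]);
translate([35, 0, 1602]) cube([317, 46, 24]);
translate([35, 0, 1870]) cube([317, 46, 24]);


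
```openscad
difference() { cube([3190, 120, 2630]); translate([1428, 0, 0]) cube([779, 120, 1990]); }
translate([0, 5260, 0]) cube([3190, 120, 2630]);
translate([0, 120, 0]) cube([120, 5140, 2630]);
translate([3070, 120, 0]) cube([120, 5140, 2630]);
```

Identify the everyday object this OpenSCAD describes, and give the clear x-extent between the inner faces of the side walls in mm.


A single room. The interior width is 2950 mm.

Four walls enclosing a rectangle with a door in the front wall — a room. Outside width 3190 minus two 120 mm walls gives 2950 mm.


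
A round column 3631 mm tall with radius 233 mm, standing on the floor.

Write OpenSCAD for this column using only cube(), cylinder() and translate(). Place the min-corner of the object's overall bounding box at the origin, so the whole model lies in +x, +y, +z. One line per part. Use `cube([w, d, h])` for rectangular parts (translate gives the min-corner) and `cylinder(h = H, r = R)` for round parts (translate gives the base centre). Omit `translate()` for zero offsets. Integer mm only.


translate([233, 233, 0]) cylinder(h = 3631, r = 233);


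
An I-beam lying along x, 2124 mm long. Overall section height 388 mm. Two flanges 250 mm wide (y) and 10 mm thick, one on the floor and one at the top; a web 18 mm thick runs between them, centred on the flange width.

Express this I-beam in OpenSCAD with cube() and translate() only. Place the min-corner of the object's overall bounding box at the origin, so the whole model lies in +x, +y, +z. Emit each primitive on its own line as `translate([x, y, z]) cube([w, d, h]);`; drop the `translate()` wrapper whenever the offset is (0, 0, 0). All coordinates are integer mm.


cube([2124, 250, 10]);
translate([0, 116, 10]) cube([2124, 18, 368]);
translate([0, 0, 378]) cube([2124, 250, 10]);


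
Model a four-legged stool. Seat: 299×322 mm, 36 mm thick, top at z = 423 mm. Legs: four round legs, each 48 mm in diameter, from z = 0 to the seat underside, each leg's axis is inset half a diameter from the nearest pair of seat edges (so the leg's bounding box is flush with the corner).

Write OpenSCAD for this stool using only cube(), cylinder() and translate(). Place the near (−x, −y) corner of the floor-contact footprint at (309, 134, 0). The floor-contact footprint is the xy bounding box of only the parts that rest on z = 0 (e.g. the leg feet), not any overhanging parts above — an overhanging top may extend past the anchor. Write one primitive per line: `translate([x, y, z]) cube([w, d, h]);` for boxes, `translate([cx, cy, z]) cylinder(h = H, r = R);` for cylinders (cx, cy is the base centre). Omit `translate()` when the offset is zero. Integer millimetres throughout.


translate([309, 134, 387]) cube([299, 322, 36]);
translate([333, 158, 0]) cylinder(h = 387, r = 24);
translate([584, 158, 0]) cylinder(h = 387, r = 24);
translate([333, 432, 0]) cylinder(h = 387, r = 24);
translate([584, 432, 0]) cylinder(h = 387, r = 24);


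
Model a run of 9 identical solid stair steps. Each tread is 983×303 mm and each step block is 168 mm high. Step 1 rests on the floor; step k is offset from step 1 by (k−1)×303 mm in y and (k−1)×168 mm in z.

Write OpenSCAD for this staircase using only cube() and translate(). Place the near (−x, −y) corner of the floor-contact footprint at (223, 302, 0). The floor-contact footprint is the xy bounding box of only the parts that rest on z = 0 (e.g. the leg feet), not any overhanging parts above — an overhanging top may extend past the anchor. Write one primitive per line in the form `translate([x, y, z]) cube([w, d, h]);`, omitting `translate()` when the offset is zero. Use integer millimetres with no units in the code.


translate([223, 302, 0]) cube([983, 303, 168]);
translate([223, 605, 168]) cube([983, 303, 168]);
translate([223, 908, 336]) cube([983, 303, 168]);
translate([223, 1211, 504]) cube([983, 303, 168]);
translate([223, 1514, 672]) cube([983, 303, 168]);
translate([223, 1817, 840]) cube([983, 303, 168]);
translate([223, 2120, 1008]) cube([983, 303, 168]);
translate([223, 2423, 1176]) cube([983, 303, 168]);
translate([223, 2726, 1344]) cube([983, 303, 168]);
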